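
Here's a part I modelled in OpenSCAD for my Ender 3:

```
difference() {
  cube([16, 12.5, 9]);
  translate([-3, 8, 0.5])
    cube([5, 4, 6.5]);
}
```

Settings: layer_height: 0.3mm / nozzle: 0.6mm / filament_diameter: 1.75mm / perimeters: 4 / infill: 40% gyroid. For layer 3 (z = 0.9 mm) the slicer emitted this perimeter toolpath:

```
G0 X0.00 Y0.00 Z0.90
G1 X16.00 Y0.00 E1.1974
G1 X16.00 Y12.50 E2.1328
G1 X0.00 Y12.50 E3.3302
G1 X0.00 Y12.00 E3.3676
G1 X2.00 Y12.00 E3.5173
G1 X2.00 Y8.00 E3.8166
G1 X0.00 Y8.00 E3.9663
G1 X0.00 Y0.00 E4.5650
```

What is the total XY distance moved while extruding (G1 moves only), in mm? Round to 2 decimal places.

61.00 mm

Sum the Euclidean lengths of each G1 segment: total = 61.00 mm.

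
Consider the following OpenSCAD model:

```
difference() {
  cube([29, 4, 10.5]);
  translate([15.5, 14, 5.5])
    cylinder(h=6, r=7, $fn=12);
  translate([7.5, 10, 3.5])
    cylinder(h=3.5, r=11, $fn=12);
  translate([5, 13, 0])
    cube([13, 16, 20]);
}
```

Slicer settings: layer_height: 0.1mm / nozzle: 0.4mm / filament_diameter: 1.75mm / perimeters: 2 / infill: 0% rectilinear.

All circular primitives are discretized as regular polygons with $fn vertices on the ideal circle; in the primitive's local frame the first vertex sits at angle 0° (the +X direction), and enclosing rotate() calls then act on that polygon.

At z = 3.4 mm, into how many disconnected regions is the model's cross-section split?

1

At z = 3.4 mm: the cube (footprint 29×4) is included at this height; the cylinder at (15.5, 14) does not reach this height (z outside [5.5, 11.5]); the cylinder at (7.5, 10) does not reach this height (z outside [3.5, 7]); the 13×16 cube at (5, 13) contributes its full rectangle; Subtracting the remaining from the first: starting from the 29×4 cube, the 13×16 cube at (5, 13) misses the remaining region (no effect) — 1 connected region. The result has 1 disconnected region.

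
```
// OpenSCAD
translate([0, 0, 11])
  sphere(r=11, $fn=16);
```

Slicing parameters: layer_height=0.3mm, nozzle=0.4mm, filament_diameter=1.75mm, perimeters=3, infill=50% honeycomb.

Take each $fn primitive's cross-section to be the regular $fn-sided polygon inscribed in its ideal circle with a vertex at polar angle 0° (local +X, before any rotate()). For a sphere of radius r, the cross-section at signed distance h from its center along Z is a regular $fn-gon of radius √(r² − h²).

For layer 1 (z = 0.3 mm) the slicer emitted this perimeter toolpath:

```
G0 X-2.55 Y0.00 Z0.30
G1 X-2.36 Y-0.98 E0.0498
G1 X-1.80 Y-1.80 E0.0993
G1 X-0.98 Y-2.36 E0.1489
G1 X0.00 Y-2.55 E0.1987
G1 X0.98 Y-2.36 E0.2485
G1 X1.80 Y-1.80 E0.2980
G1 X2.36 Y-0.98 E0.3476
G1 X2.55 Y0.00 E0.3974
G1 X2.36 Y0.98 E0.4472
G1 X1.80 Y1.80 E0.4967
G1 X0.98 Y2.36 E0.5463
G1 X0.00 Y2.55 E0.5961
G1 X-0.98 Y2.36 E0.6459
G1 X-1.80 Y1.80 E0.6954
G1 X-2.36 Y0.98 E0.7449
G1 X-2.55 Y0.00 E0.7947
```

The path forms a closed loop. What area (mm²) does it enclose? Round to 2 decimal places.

Apply the shoelace formula to the sequence of (X, Y) vertices; enclosed area = 19.93 mm².

19.93 mm²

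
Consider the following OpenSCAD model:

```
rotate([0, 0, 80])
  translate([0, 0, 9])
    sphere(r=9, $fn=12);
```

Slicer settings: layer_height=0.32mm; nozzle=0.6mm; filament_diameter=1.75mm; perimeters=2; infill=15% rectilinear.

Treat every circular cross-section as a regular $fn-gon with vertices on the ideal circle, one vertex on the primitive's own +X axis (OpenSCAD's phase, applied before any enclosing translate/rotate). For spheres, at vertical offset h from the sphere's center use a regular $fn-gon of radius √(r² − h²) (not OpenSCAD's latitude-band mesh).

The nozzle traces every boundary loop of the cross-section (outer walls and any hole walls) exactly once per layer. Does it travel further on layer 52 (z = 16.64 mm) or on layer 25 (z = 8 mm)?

layer 25 (z = 8 mm)

Layer 52 (z = 16.64): the r=9 sphere contributes a regular 12-gon of circumradius √(9²−7.64²) = 4.757 (perimeter = 2·12·4.757·sin(180°/12) = 29.55 mm); (whole slice rotated 80° about Z — lengths, areas and connectivity unchanged). So its perimeter = 29.55 mm. Layer 25 (z = 8): the r=9 sphere contributes a regular 12-gon of circumradius √(9²−1²) = 8.944 (perimeter = 2·12·8.944·sin(180°/12) = 55.56 mm); (rotated 80° about Z; rotation is an isometry so areas/perimeters/island counts are preserved). So its perimeter = 55.56 mm. Layer 25 is larger (55.56 vs 29.55 mm).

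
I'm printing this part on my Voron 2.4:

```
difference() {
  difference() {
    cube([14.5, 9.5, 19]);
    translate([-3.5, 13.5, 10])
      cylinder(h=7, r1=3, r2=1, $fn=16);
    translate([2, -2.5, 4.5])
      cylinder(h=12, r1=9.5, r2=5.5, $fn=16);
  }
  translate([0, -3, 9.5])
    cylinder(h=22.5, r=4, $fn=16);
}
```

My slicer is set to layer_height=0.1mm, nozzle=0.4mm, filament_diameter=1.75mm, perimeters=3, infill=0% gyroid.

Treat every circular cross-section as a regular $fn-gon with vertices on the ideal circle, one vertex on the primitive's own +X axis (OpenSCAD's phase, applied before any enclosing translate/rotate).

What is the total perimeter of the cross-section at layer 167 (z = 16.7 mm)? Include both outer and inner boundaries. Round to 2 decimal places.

At z = 16.7 mm: the cube (footprint 14.5×9.5) is included at this height (perimeter 48.00 mm); the cone at (-3.5, 13.5): at t=0.957 of its height the radius interpolates to r₁+(r₂−r₁)t = 1.086, giving a regular 16-gon of that circumradius (perimeter = 2·16·1.086·sin(180°/16) = 6.78 mm); the cone at (2, -2.5) is not intersected at this z (z outside [4.5, 16.5]); Taking the first minus the rest: starting from the 14.5×9.5 cube, the cone at (-3.5, 13.5) misses the remaining region (no effect) — boundary = 48.00 mm; the r=4 cylinder at (0, -3) gives a regular 16-gon of circumradius 4 (constant along its height) (perimeter = 2·16·4.000·sin(180°/16) = 24.97 mm); Subtracting the remaining from the first: starting from the result so far, the r=4 cylinder at (0, -3) partially overlaps it — only the 1.66 mm² overlap (of its 48.98 mm²) is removed, clipping the outline — boundary = 47.24 mm. Overall, the cross-section is a single solid region. Total boundary length (outer) = 47.24 mm.

47.24 mm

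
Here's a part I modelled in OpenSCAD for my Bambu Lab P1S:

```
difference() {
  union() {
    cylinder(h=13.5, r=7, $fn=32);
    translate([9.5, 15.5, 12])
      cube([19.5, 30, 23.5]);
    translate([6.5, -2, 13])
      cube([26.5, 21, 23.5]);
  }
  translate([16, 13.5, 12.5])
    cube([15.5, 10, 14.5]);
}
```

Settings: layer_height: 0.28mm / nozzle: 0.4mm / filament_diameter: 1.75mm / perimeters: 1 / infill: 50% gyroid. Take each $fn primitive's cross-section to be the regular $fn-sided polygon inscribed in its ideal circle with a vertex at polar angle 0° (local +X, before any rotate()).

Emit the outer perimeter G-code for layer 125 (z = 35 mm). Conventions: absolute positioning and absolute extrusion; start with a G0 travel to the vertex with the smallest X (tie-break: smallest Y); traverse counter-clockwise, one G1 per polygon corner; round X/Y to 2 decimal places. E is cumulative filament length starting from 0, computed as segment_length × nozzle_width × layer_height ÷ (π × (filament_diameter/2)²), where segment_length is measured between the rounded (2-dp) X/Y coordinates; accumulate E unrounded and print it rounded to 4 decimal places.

G0 X6.50 Y-2.00 Z35.00
G1 X33.00 Y-2.00 E1.2340
G1 X33.00 Y19.00 E2.2118
G1 X29.00 Y19.00 E2.3981
G1 X29.00 Y45.50 E3.6320
G1 X9.50 Y45.50 E4.5400
G1 X9.50 Y19.00 E5.7740
G1 X6.50 Y19.00 E5.9137
G1 X6.50 Y-2.00 E6.8915

At z = 35 mm: the cylinder is not intersected at this z (z outside [0, 13.5]); the 19.5×30 cube at (9.5, 15.5) contributes its full rectangle; the cube at (6.5, -2) (footprint 26.5×21) is included at this height; Merging all regions: the regions partially overlap (shared area 68.25 mm²), so overlapping operands fuse into one piece — 1 connected region; the cube at (16, 13.5) does not reach this height (z outside [12.5, 27]); Subtracting the remaining from the first: none of the subtracted shapes is present at this height, so the result so far is unchanged — 1 connected region. The outline is a single polygon with 8 vertices. Extrusion per mm of travel: 0.4 × 0.28 / (π × 0.875²) = 0.046564. Accumulating E over each segment gives final E = 6.8915.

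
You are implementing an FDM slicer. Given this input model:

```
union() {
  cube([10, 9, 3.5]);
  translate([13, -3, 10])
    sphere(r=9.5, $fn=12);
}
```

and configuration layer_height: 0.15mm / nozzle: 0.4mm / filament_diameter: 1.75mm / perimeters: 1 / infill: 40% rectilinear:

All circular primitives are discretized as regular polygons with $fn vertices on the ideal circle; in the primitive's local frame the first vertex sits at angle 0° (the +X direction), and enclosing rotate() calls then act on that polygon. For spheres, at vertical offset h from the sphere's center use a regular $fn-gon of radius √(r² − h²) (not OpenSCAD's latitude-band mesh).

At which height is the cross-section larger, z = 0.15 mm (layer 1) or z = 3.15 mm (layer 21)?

Layer 1 (z = 0.15): the 10×9 cube contributes its full rectangle (area 90.00 mm²); the sphere at (13, -3) is absent (|z−center|=9.850 > r=9.5); Taking the union: only the 10×9 cube is present, so the union is just that shape — area = 90.00 mm². So its area = 90.00 mm². Layer 21 (z = 3.15): the 10×9 cube contributes its full rectangle (area 90.00 mm²); the sphere at (13, -3): section is a regular 12-gon, circumradius = √(r²−h²) = √(9.5²−6.85²) = 6.582 (area = (12/2)·6.582²·sin(360°/12) = 129.98 mm²); Merging all regions: the regions partially overlap — summed areas 219.98 mm² minus the doubly-counted overlap 4.41 mm² gives 215.57 mm² — area = 215.57 mm². So its area = 215.57 mm². Layer 21 is larger (215.57 vs 90.00 mm²).

layer 21 (z = 3.15 mm)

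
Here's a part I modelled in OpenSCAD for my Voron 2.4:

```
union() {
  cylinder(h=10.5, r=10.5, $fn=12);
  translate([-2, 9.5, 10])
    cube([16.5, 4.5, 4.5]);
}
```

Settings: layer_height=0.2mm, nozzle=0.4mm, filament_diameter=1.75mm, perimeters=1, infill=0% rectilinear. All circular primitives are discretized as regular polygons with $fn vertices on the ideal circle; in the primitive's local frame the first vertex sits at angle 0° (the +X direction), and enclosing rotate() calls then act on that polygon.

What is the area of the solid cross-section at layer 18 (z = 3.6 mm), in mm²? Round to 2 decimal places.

330.75 mm²

At z = 3.6 mm: the r=10.5 cylinder gives a regular 12-gon of circumradius 10.5 (constant along its height) (area = (12/2)·10.500²·sin(360°/12) = 330.75 mm²); the cube at (-2, 9.5) is not intersected at this z (z outside [10, 14.5]); Combining (union): only the r=10.5 cylinder is present, so the union is just that shape — area = 330.75 mm². Overall, the cross-section is a single solid region. Net area = 330.75 mm².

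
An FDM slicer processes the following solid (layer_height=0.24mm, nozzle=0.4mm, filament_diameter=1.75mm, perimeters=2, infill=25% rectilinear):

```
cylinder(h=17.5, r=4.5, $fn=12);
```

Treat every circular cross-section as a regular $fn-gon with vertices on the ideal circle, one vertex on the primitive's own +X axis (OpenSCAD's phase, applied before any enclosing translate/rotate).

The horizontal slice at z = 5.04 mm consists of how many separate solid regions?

At z = 5.04 mm: the r=4.5 cylinder gives a regular 12-gon of circumradius 4.5 (constant along its height). The result has 1 disconnected region.

1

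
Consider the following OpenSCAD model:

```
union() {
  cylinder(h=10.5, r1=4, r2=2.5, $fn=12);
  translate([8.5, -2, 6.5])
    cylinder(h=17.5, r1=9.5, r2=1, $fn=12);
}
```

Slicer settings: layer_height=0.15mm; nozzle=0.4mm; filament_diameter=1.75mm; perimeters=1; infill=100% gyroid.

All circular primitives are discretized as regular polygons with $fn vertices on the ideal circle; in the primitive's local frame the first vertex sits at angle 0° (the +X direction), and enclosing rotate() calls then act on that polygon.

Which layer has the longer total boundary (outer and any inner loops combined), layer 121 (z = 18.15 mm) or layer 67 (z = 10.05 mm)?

Layer 121 (z = 18.15): the cone does not reach this height (z outside [0, 10.5]); the cone at (8.5, -2) (r1=9.5→r2=1) has section circumradius 3.841 here — a regular 12-gon (perimeter = 2·12·3.841·sin(180°/12) = 23.86 mm); Taking the union: only the cone at (8.5, -2) is present, so the union is just that shape — boundary = 23.86 mm. So its perimeter = 23.86 mm. Layer 67 (z = 10.05): the cone contributes a regular 12-gon of circumradius 2.564 (interpolated between r1=4 and r2=2.5 at t=0.957) (perimeter = 2·12·2.564·sin(180°/12) = 15.93 mm); the cone at (8.5, -2) contributes a regular 12-gon of circumradius 7.776 (interpolated between r1=9.5 and r2=1 at t=0.203) (perimeter = 2·12·7.776·sin(180°/12) = 48.30 mm); Taking the union: the regions partially overlap (shared area 3.97 mm²), so the edge portions inside another operand are dropped and the merged outline is re-measured after clipping — boundary = 54.82 mm. So its perimeter = 54.82 mm. Layer 67 is larger (54.82 vs 23.86 mm).

layer 67 (z = 10.05 mm)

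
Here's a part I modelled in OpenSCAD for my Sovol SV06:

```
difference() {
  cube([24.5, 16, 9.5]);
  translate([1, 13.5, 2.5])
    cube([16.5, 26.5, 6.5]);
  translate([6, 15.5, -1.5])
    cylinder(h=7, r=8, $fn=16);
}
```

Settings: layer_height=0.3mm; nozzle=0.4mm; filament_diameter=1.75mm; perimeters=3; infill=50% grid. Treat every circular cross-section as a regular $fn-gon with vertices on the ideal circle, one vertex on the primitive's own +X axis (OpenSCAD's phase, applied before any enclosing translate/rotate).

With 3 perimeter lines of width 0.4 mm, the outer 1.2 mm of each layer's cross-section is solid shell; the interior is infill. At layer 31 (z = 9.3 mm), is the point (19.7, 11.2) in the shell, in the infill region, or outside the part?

At z = 9.3 mm: the cube is present — its section is the full 24.5×16 rectangle; the cube at (1, 13.5) is absent (z outside [2.5, 9]); the cylinder at (6, 15.5) does not reach this height (z outside [-1.5, 5.5]); Taking the first minus the rest: none of the subtracted shapes is present at this height, so the 24.5×16 cube is unchanged — 1 connected region. Overall, the cross-section is a single solid region. The nearest boundary edge runs (24.50, 0.00)→(24.50, 16.00); distance from the point to it = 4.80 mm. The point is inside the cross-section and 4.80 mm from the nearest boundary — more than the 1.2 mm shell width (3 × 0.4), so it's in the infill interior.

infill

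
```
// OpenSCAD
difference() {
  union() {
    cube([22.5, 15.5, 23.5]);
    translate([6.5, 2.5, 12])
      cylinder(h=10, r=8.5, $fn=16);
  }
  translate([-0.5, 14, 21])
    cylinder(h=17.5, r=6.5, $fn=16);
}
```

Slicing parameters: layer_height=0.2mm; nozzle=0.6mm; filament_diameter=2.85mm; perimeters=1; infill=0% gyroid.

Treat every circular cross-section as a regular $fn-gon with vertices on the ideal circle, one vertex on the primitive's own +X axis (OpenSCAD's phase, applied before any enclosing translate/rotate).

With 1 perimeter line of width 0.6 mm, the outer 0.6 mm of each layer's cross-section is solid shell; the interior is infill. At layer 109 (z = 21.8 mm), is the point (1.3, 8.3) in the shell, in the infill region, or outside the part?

At z = 21.8 mm: the 22.5×15.5 cube contributes its full rectangle; the cylinder at (6.5, 2.5): section is a regular 16-gon, circumradius r=8.5; Taking the union: the regions partially overlap (shared area 140.65 mm²), so overlapping operands fuse into one piece — 1 connected region; the r=6.5 cylinder at (-0.5, 14) contributes a regular 16-gon of circumradius 6.5; Subtracting the remaining from the first: starting from the result so far, the r=6.5 cylinder at (-0.5, 14) partially overlaps it — only the 37.90 mm² overlap (of its 129.35 mm²) is removed, clipping the outline — 1 connected region. Overall, the cross-section is a single solid region. The nearest boundary edge runs (-0.14, 7.57)→(1.99, 7.99); distance from the point to it = 0.43 mm. The point is not inside any of the regions above, so it lies outside the cross-section (0.43 mm from the nearest boundary).

outside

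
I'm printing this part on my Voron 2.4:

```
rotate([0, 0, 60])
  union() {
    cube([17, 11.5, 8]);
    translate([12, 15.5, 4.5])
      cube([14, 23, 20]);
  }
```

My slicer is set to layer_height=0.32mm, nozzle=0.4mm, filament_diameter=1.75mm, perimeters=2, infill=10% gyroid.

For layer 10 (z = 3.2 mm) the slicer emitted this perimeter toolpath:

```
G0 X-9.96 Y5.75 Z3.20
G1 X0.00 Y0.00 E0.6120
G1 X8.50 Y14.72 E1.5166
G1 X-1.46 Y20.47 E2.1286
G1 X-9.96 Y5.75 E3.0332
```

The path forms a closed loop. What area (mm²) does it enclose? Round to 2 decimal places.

195.49 mm²

Apply the shoelace formula to the sequence of (X, Y) vertices; enclosed area = 195.49 mm².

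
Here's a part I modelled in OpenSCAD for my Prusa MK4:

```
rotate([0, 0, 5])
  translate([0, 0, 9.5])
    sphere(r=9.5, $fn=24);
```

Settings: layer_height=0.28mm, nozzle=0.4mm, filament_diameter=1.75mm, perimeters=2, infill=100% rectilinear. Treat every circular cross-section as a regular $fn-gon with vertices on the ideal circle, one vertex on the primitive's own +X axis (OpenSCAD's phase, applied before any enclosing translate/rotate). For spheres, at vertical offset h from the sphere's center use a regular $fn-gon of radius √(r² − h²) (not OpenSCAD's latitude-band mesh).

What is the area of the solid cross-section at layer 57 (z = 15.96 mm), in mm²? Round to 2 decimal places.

150.69 mm²

At z = 15.96 mm: the r=9.5 sphere contributes a regular 24-gon of circumradius √(9.5²−6.46²) = 6.966 (area = (24/2)·6.966²·sin(360°/24) = 150.69 mm²); (rotated 5° about Z; rotation is an isometry so areas/perimeters/island counts are preserved). Overall, the cross-section is a single solid region. Net area = 150.69 mm².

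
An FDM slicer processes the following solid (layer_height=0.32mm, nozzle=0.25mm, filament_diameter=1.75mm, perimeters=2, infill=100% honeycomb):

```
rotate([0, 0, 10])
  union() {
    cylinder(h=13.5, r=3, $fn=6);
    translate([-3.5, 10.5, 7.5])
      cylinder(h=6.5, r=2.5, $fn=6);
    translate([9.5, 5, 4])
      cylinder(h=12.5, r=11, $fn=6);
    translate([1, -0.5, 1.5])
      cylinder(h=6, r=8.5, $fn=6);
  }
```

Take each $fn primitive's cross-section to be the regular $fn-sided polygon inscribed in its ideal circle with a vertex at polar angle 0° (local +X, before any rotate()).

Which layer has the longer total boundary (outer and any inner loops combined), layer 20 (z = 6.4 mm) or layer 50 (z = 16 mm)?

layer 20 (z = 6.4 mm)

Layer 20 (z = 6.4): the r=3 cylinder contributes a regular 6-gon of circumradius 3 (perimeter = 2·6·3.000·sin(180°/6) = 18.00 mm); the cylinder at (-3.5, 10.5) is absent (z outside [7.5, 14]); the r=11 cylinder at (9.5, 5) gives a regular 6-gon of circumradius 11 (constant along its height) (perimeter = 2·6·11.000·sin(180°/6) = 66.00 mm); the r=8.5 cylinder at (1, -0.5) contributes a regular 6-gon of circumradius 8.5 (perimeter = 2·6·8.500·sin(180°/6) = 51.00 mm); Merging all regions: the regions partially overlap (shared area 101.13 mm²), so the edge portions inside another operand are dropped and the merged outline is re-measured after clipping — boundary = 81.85 mm; (whole slice rotated 10° about Z — lengths, areas and connectivity unchanged). So its perimeter = 81.85 mm. Layer 50 (z = 16): the cylinder is not intersected at this z (z outside [0, 13.5]); the cylinder at (-3.5, 10.5) is absent (z outside [7.5, 14]); the r=11 cylinder at (9.5, 5) gives a regular 6-gon of circumradius 11 (constant along its height) (perimeter = 2·6·11.000·sin(180°/6) = 66.00 mm); the cylinder at (1, -0.5) does not reach this height (z outside [1.5, 7.5]); Merging all regions: only the r=11 cylinder at (9.5, 5) is present, so the union is just that shape — boundary = 66.00 mm; (whole slice rotated 10° about Z — lengths, areas and connectivity unchanged). So its perimeter = 66.00 mm. Layer 20 is larger (81.85 vs 66.00 mm).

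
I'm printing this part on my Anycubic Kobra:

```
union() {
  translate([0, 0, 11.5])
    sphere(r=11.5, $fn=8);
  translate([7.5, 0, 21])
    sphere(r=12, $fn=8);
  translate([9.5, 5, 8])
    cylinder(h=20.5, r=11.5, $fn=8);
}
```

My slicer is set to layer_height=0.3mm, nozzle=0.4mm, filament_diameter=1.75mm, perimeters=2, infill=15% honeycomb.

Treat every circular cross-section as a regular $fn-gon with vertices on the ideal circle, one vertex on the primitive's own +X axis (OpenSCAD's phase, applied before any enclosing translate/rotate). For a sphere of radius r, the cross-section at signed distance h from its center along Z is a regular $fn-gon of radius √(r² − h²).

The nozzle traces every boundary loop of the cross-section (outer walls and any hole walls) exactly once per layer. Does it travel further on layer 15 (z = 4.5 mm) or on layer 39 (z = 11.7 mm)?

layer 39 (z = 11.7 mm)

Layer 15 (z = 4.5): the sphere: section is a regular 8-gon, circumradius = √(r²−h²) = √(11.5²−7²) = 9.124 (perimeter = 2·8·9.124·sin(180°/8) = 55.87 mm); the sphere at (7.5, 0) is absent (|z−center|=16.500 > r=12); the cylinder at (9.5, 5) is not intersected at this z (z outside [8, 28.5]); Merging all regions: only the r=11.5 sphere is present, so the union is just that shape — boundary = 55.87 mm. So its perimeter = 55.87 mm. Layer 39 (z = 11.7): the sphere: section is a regular 8-gon, circumradius = √(r²−h²) = √(11.5²−0.2²) = 11.498 (perimeter = 2·8·11.498·sin(180°/8) = 70.40 mm); the r=12 sphere at (7.5, 0) slices to a regular 8-gon of circumradius 7.584 (√(r²−h²) with h=9.3 from center) (perimeter = 2·8·7.584·sin(180°/8) = 46.43 mm); the r=11.5 cylinder at (9.5, 5) gives a regular 8-gon of circumradius 11.5 (constant along its height) (perimeter = 2·8·11.500·sin(180°/8) = 70.41 mm); Taking the union: the regions partially overlap (shared area 309.51 mm²), so the edge portions inside another operand are dropped and the merged outline is re-measured after clipping — boundary = 92.98 mm. So its perimeter = 92.98 mm. Layer 39 is larger (92.98 vs 55.87 mm).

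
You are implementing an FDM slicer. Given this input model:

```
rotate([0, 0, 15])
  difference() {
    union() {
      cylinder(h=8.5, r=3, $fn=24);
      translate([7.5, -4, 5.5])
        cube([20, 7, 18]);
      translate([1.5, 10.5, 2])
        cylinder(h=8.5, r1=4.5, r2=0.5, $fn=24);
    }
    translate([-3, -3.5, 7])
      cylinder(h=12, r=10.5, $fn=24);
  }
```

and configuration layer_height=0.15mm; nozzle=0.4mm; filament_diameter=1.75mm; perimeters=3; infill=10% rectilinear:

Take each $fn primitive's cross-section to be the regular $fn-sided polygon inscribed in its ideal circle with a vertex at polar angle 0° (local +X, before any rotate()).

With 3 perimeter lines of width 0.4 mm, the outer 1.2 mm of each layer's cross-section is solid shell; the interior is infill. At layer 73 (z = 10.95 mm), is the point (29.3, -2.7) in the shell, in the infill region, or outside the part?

At z = 10.95 mm: the cylinder is absent (z outside [0, 8.5]); the cube at (7.5, -4) (footprint 20×7) is included at this height; the cone at (1.5, 10.5) does not reach this height (z outside [2, 10.5]); Combining (union): only the 20×7 cube at (7.5, -4) is present, so the union is just that shape — 1 connected region; the r=10.5 cylinder at (-3, -3.5) gives a regular 24-gon of circumradius 10.5 (constant along its height); After the difference (first − rest): starting from the result so far, the r=10.5 cylinder at (-3, -3.5) misses the remaining region (no effect) — 1 connected region; (whole slice rotated 15° about Z — lengths, areas and connectivity unchanged). Overall, the cross-section is a single solid region. Undo the 15° rotation: the query point maps to (27.603, -10.191) in the un-rotated model frame. The nearest boundary edge runs (27.50, 3.00)→(27.50, -4.00); distance from the point to it = 6.19 mm. The point is not inside any of the regions above, so it lies outside the cross-section (6.19 mm from the nearest boundary).

outside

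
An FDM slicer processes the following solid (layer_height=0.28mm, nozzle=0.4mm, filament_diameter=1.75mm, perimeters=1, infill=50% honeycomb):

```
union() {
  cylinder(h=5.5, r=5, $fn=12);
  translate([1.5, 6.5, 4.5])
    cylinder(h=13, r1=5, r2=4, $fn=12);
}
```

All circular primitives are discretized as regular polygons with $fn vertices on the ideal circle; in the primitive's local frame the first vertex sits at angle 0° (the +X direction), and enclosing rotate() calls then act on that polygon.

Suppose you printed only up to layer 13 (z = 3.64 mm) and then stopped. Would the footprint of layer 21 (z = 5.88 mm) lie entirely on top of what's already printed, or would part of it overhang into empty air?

part overhangs

Compare the two slices. At z = 3.64: the r=5 cylinder gives a regular 12-gon of circumradius 5 (constant along its height) (area = (12/2)·5.000²·sin(360°/12) = 75.00 mm²); the cone at (1.5, 6.5) is absent (z outside [4.5, 17.5]); Combining (union): only the r=5 cylinder is present, so the union is just that shape — area = 75.00 mm². At z = 5.88: the cylinder is absent (z outside [0, 5.5]); the cone at (1.5, 6.5) contributes a regular 12-gon of circumradius 4.894 (interpolated between r1=5 and r2=4 at t=0.106) (area = (12/2)·4.894²·sin(360°/12) = 71.85 mm²); Merging all regions: only the cone at (1.5, 6.5) is present, so the union is just that shape — area = 71.85 mm². Checking containment: at z = 5.88 the cross-section extends beyond the z = 3.64 cross-section by about 57.33 mm².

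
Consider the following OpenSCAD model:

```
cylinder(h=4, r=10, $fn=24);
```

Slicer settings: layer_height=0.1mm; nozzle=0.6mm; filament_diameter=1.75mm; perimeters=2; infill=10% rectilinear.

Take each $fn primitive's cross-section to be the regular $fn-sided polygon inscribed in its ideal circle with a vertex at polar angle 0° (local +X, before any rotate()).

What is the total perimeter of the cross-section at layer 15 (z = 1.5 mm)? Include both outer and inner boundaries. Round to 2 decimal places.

At z = 1.5 mm: the cylinder: section is a regular 24-gon, circumradius r=10 (perimeter = 2·24·10.000·sin(180°/24) = 62.65 mm). Overall, the cross-section is a single solid region. Total boundary length (outer) = 62.65 mm.

62.65 mm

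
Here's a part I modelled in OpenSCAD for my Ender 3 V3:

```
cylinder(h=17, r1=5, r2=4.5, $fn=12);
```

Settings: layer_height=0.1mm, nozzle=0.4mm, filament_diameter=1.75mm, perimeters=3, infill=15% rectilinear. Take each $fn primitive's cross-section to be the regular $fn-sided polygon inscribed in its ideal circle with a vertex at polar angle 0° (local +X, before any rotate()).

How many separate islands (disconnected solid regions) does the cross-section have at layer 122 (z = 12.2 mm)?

At z = 12.2 mm: the cone (r1=5→r2=4.5) has section circumradius 4.641 here — a regular 12-gon. Overall, the cross-section is a single solid region. Island count = 1.

1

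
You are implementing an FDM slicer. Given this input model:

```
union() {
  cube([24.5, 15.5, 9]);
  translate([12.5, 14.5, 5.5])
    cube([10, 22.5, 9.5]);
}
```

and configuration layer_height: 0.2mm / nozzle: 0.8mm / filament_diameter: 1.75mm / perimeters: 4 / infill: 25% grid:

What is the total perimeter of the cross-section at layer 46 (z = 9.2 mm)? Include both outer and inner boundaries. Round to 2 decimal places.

65.00 mm

At z = 9.2 mm: the cube is absent (z outside [0, 9]); the cube at (12.5, 14.5) is present — its section is the full 10×22.5 rectangle (perimeter 65.00 mm); Taking the union: only the 10×22.5 cube at (12.5, 14.5) is present, so the union is just that shape — boundary = 65.00 mm. Overall, the cross-section is a single solid region. Total boundary length (outer) = 65.00 mm.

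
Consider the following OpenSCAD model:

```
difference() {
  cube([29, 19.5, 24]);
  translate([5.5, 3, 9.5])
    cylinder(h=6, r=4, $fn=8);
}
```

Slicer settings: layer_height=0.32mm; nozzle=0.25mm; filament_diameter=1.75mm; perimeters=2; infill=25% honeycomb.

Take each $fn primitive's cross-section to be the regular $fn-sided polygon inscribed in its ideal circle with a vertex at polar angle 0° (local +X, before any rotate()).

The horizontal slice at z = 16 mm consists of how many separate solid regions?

At z = 16 mm: the 29×19.5 cube contributes its full rectangle; the cylinder at (5.5, 3) is not intersected at this z (z outside [9.5, 15.5]); After the difference (first − rest): none of the subtracted shapes is present at this height, so the 29×19.5 cube is unchanged — 1 connected region. The result has 1 disconnected region.

1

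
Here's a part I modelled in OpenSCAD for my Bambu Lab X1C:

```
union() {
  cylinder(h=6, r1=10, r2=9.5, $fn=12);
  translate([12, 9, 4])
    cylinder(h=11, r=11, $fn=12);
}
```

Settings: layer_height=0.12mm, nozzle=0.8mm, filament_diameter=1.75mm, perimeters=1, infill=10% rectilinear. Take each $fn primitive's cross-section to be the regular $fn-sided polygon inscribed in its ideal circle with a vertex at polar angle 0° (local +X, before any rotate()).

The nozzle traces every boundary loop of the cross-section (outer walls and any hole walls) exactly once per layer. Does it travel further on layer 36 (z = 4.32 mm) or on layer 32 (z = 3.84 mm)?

layer 36 (z = 4.32 mm)

Layer 36 (z = 4.32): the cone contributes a regular 12-gon of circumradius 9.640 (interpolated between r1=10 and r2=9.5 at t=0.720) (perimeter = 2·12·9.640·sin(180°/12) = 59.88 mm); the r=11 cylinder at (12, 9) gives a regular 12-gon of circumradius 11 (constant along its height) (perimeter = 2·12·11.000·sin(180°/12) = 68.33 mm); Taking the union: the regions partially overlap (shared area 47.72 mm²), so the edge portions inside another operand are dropped and the merged outline is re-measured after clipping — boundary = 98.40 mm. So its perimeter = 98.40 mm. Layer 32 (z = 3.84): the cone contributes a regular 12-gon of circumradius 9.680 (interpolated between r1=10 and r2=9.5 at t=0.640) (perimeter = 2·12·9.680·sin(180°/12) = 60.13 mm); the cylinder at (12, 9) does not reach this height (z outside [4, 15]); Taking the union: only the cone is present, so the union is just that shape — boundary = 60.13 mm. So its perimeter = 60.13 mm. Layer 36 is larger (98.40 vs 60.13 mm).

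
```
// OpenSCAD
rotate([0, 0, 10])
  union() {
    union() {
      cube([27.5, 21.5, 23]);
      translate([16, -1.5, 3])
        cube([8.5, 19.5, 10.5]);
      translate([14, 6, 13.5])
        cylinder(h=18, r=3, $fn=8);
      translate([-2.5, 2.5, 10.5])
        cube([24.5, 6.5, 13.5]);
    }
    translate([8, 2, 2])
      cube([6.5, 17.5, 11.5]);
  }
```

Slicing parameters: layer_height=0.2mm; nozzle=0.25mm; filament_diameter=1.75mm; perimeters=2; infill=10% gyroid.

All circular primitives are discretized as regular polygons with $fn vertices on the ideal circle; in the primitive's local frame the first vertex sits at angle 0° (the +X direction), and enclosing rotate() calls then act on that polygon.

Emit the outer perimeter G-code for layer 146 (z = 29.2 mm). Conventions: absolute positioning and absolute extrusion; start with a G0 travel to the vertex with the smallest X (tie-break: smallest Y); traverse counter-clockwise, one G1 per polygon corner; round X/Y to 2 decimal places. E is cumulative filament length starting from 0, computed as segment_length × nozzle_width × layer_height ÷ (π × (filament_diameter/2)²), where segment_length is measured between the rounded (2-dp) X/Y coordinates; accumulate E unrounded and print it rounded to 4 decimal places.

At z = 29.2 mm: the cube is not intersected at this z (z outside [0, 23]); the cube at (16, -1.5) is absent (z outside [3, 13.5]); the r=3 cylinder at (14, 6) gives a regular 8-gon of circumradius 3 (constant along its height); the cube at (-2.5, 2.5) is not intersected at this z (z outside [10.5, 24]); Combining (union): only the r=3 cylinder at (14, 6) is present, so the union is just that shape — 1 connected region; the cube at (8, 2) does not reach this height (z outside [2, 13.5]); Taking the union: only the result so far is present, so the union is just that shape — 1 connected region; (whole slice rotated 10° about Z — lengths, areas and connectivity unchanged). The outline is a single polygon with 8 vertices. Extrusion per mm of travel: 0.25 × 0.2 / (π × 0.875²) = 0.020788. Accumulating E over each segment gives final E = 0.3818.

G0 X9.79 Y7.82 Z29.20
G1 X11.02 Y5.88 E0.0478
G1 X13.27 Y5.39 E0.0956
G1 X15.20 Y6.62 E0.1432
G1 X15.70 Y8.86 E0.1909
G1 X14.47 Y10.80 E0.2387
G1 X12.22 Y11.29 E0.2865
G1 X10.29 Y10.06 E0.3341
G1 X9.79 Y7.82 E0.3818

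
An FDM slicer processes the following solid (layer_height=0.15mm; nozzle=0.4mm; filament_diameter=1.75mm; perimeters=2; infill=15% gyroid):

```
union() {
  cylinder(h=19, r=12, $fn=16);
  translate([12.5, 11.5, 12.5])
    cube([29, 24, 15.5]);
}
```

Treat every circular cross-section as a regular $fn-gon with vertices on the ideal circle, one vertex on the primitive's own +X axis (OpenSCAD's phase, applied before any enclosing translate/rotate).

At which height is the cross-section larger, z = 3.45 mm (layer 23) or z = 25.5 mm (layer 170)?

layer 170 (z = 25.5 mm)

Layer 23 (z = 3.45): the r=12 cylinder contributes a regular 16-gon of circumradius 12 (area = (16/2)·12.000²·sin(360°/16) = 440.85 mm²); the cube at (12.5, 11.5) does not reach this height (z outside [12.5, 28]); Taking the union: only the r=12 cylinder is present, so the union is just that shape — area = 440.85 mm². So its area = 440.85 mm². Layer 170 (z = 25.5): the cylinder is not intersected at this z (z outside [0, 19]); the cube at (12.5, 11.5) (footprint 29×24) is included at this height (area 696.00 mm²); Taking the union: only the 29×24 cube at (12.5, 11.5) is present, so the union is just that shape — area = 696.00 mm². So its area = 696.00 mm². Layer 170 is larger (696.00 vs 440.85 mm²).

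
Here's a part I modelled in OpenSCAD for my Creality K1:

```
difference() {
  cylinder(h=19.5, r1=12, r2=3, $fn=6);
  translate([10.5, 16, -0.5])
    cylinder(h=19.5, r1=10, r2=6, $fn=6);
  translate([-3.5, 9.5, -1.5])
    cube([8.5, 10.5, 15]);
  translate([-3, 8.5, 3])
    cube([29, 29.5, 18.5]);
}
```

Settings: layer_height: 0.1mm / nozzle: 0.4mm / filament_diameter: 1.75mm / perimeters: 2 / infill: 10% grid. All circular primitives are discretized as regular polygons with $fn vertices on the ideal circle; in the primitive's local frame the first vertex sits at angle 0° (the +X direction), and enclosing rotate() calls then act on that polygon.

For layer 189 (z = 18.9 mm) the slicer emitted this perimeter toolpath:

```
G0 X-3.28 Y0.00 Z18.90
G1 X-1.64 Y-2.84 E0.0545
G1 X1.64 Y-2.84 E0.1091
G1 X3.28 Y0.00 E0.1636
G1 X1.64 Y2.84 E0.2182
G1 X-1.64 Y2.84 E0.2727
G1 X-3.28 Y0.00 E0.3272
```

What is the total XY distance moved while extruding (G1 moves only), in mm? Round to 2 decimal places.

19.68 mm

Sum the Euclidean lengths of each G1 segment: total = 19.68 mm.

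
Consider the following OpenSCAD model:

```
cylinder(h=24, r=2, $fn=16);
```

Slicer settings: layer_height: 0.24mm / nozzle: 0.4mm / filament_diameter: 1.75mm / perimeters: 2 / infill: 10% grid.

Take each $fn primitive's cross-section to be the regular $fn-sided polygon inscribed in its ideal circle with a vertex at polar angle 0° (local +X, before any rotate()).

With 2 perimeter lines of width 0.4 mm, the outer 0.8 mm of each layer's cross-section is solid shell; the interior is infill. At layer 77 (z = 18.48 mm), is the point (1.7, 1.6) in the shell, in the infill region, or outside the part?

At z = 18.48 mm: the cylinder: section is a regular 16-gon, circumradius r=2. Overall, the cross-section is a single solid region. The nearest boundary edge runs (1.85, 0.77)→(1.41, 1.41); distance from the point to it = 0.34 mm. The point is not inside any of the regions above, so it lies outside the cross-section (0.34 mm from the nearest boundary).

outside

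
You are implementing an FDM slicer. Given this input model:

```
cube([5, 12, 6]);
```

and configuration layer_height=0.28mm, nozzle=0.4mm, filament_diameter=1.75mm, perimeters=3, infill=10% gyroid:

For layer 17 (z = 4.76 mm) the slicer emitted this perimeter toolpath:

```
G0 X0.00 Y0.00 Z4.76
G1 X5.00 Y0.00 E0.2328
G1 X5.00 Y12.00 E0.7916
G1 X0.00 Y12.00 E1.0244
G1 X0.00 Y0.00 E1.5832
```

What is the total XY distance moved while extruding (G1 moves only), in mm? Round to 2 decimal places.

Sum the Euclidean lengths of each G1 segment: total = 34.00 mm.

34.00 mm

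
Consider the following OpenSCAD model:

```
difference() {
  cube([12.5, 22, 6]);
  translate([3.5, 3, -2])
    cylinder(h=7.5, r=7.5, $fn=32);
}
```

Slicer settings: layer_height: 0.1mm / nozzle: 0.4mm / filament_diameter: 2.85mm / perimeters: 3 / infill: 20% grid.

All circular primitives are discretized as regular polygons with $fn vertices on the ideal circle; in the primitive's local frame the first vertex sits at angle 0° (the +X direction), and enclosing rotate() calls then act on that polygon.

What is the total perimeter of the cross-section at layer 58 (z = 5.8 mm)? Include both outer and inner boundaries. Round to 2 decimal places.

At z = 5.8 mm: the cube (footprint 12.5×22) is included at this height (perimeter 69.00 mm); the cylinder at (3.5, 3) is not intersected at this z (z outside [-2, 5.5]); Subtracting the remaining from the first: none of the subtracted shapes is present at this height, so the 12.5×22 cube is unchanged — boundary = 69.00 mm. Overall, the cross-section is a single solid region. Total boundary length (outer) = 69.00 mm.

69.00 mm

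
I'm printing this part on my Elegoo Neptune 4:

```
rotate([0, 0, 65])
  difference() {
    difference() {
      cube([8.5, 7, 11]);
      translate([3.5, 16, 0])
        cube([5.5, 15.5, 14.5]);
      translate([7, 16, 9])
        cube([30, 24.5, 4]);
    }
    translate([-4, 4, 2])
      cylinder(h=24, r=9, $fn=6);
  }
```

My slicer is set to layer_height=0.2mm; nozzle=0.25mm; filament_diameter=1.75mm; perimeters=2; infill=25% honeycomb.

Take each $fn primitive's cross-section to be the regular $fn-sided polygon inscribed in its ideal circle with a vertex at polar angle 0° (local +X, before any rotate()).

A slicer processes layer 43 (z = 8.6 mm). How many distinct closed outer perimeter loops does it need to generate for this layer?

At z = 8.6 mm: the cube (footprint 8.5×7) is included at this height; the cube at (3.5, 16) is present — its section is the full 5.5×15.5 rectangle; the cube at (7, 16) is not intersected at this z (z outside [9, 13]); Subtracting the remaining from the first: starting from the 8.5×7 cube, the 5.5×15.5 cube at (3.5, 16) misses the remaining region (no effect) — 1 connected region; the r=9 cylinder at (-4, 4) gives a regular 6-gon of circumradius 9 (constant along its height); After the difference (first − rest): starting from the result so far, the r=9 cylinder at (-4, 4) partially overlaps it — only the 27.78 mm² overlap (of its 210.44 mm²) is removed, clipping the outline — 1 connected region; (rotated 65° about Z; rotation is an isometry so areas/perimeters/island counts are preserved). The result has 1 disconnected region.

1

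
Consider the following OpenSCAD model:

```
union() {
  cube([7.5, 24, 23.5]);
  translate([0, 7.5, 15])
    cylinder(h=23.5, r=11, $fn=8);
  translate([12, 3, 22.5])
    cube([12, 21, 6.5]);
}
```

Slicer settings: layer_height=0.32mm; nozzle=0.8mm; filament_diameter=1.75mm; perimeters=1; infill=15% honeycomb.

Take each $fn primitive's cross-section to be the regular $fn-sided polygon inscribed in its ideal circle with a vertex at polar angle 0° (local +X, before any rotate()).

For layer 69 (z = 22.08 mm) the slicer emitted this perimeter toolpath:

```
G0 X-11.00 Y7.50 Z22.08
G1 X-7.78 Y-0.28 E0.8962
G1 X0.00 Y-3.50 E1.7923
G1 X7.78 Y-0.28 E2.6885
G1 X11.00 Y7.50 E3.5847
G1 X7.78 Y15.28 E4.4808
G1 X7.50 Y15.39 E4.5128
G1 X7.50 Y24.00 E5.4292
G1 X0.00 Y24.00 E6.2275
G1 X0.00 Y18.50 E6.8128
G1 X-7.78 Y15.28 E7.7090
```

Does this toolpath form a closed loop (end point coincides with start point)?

no

Start point (G0): (-11.00, 7.50). End point (last G1): the path does not return to the start — open.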